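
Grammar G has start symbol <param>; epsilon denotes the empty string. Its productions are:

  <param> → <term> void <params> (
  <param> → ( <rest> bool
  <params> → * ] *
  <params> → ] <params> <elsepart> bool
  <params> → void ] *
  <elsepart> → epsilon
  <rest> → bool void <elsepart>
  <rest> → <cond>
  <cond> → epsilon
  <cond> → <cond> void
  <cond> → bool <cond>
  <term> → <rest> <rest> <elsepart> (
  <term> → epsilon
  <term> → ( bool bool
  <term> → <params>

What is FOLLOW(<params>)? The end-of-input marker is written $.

In <param> → <term> void <params> (: add FIRST(() = { ( }.
In <params> → ] <params> <elsepart> bool: add FIRST(<elsepart> bool) = { bool }.
In <term> → <params>: <params> is at the end, add FOLLOW(<term>) = { void }.
Union: FOLLOW(<params>) = { (, bool, void }.

{ (, bool, void }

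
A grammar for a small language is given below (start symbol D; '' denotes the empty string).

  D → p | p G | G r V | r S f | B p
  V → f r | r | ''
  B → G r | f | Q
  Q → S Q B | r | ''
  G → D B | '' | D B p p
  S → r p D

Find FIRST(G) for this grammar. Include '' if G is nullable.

{ f, p, r, '' }

From G → D B: add FIRST(D) = { f, p, r }.
G → '' contributes ''.
From G → D B p p: add FIRST(D) = { f, p, r }.
Union: FIRST(G) = { f, p, r, '' }.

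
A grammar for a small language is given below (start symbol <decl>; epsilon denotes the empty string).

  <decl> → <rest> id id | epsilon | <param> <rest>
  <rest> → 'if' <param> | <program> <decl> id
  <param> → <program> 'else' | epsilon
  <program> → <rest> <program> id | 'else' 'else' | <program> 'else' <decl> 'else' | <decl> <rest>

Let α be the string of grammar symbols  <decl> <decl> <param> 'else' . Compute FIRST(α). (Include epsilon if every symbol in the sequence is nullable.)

Add FIRST(<decl>)\{epsilon} = { 'else', 'if' }; <decl> is nullable, continue.
Add FIRST(<decl>)\{epsilon} = { 'else', 'if' }; <decl> is nullable, continue.
Add FIRST(<param>)\{epsilon} = { 'else', 'if' }; <param> is nullable, continue.
'else' is a terminal; add {'else'} and stop.

{ 'else', 'if' }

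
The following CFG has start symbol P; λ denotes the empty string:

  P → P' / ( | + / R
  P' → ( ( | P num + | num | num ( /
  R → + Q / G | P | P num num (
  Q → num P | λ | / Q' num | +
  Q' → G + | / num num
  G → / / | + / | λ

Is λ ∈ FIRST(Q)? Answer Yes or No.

Q has an λ-production, so Q ⇒ λ.

Yes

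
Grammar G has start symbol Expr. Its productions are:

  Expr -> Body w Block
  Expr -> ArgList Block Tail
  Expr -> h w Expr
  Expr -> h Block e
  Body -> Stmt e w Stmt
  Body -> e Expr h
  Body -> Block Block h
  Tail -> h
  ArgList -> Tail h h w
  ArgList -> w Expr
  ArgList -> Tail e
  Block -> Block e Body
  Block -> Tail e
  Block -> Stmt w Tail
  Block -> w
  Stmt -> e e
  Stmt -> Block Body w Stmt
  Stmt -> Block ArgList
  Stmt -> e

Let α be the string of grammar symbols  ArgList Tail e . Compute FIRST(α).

{ h, w }

Add FIRST(ArgList) = { h, w }; ArgList is not nullable, stop.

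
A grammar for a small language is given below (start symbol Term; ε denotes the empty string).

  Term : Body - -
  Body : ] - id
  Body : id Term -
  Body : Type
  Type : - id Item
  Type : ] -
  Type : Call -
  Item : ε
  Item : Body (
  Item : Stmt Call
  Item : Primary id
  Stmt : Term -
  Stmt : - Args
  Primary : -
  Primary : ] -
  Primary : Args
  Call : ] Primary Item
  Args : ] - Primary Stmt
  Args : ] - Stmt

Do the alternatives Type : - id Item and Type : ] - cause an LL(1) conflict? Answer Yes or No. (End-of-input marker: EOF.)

FIRST(- id Item) = { - } and FIRST(] -) = { ] }.
The FIRST sets are disjoint and neither alternative is nullable — no conflict.

No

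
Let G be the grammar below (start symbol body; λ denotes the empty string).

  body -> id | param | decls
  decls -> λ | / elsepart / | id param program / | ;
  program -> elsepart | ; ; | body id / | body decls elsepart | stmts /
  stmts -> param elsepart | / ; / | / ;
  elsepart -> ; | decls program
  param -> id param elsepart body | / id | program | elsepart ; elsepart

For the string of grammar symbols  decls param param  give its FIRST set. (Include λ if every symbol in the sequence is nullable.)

Add FIRST(decls)\{λ} = { /, ;, id }; decls is nullable, continue.
Add FIRST(param) = { /, ;, id }; param is not nullable, stop.

{ /, ;, id }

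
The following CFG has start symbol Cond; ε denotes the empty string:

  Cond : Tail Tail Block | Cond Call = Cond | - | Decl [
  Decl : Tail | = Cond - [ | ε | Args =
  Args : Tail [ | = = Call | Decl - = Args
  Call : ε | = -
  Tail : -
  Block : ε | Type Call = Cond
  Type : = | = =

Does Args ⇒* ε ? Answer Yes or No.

No

Nullable nonterminals: Block, Call, Decl.
No production of Args has an RHS whose symbols are all nullable, so Args is not nullable.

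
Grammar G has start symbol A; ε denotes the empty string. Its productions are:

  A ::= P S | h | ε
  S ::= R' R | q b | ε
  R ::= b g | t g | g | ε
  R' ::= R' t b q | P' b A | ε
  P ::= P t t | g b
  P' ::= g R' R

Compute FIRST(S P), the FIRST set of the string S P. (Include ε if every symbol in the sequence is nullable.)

{ b, g, q, t }

Add FIRST(S)\{ε} = { b, g, q, t }; S is nullable, continue.
Add FIRST(P) = { g }; P is not nullable, stop.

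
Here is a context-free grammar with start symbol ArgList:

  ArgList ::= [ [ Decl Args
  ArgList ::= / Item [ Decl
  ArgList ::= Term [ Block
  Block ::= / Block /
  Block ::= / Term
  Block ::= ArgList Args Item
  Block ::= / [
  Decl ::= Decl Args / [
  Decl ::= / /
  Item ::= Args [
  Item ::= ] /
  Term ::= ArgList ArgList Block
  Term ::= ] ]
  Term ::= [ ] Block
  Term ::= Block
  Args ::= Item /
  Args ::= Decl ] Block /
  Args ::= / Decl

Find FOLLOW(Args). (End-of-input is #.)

{ #, /, [, ] }

In ArgList ::= [ [ Decl Args: Args is at the end, add FOLLOW(ArgList) = { #, /, [, ] }.
In Block ::= ArgList Args Item: add FIRST(Item) = { /, ] }.
In Decl ::= Decl Args / [: add FIRST(/ [) = { / }.
In Item ::= Args [: add FIRST([) = { [ }.
Union: FOLLOW(Args) = { #, /, [, ] }.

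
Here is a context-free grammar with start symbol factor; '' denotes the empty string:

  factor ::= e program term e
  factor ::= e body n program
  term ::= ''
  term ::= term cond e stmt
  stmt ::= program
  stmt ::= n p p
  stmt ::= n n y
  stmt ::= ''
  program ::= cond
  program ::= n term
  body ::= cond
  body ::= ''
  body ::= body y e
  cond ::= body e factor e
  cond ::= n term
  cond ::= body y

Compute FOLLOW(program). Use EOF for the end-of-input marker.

In factor ::= e program term e: add FIRST(term e) = { e, n, y }.
In factor ::= e body n program: program is at the end, add FOLLOW(factor) = { EOF, e }.
In stmt ::= program: program is at the end, add FOLLOW(stmt) = { EOF, e, n, y }.
Union: FOLLOW(program) = { EOF, e, n, y }.

{ EOF, e, n, y }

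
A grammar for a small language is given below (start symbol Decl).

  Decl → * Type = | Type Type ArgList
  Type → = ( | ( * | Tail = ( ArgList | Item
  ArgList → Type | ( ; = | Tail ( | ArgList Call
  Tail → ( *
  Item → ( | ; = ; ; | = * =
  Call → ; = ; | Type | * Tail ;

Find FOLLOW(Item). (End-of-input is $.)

{ $, (, *, ;, = }

In Type → Item: Item is at the end, add FOLLOW(Type) = { $, (, *, ;, = }.
Union: FOLLOW(Item) = { $, (, *, ;, = }.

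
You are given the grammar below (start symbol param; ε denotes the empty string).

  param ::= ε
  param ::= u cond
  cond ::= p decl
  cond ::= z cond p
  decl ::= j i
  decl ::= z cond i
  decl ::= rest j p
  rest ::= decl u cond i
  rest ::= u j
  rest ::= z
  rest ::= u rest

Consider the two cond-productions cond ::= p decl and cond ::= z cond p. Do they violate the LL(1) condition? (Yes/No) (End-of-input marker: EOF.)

FIRST(p decl) = { p } and FIRST(z cond p) = { z }.
The FIRST sets are disjoint and neither alternative is nullable — no conflict.

No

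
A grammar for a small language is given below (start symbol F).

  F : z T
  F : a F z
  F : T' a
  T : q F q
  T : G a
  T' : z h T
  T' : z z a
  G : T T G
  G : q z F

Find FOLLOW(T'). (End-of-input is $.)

{ a }

In F : T' a: add FIRST(a) = { a }.
Union: FOLLOW(T') = { a }.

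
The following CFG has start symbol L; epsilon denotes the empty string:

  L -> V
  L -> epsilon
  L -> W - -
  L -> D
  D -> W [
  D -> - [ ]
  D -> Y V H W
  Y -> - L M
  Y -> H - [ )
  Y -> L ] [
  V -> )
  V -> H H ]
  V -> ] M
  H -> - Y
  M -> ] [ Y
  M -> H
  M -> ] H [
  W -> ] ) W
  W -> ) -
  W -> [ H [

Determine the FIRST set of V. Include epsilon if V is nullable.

{ ), -, ] }

V -> ) contributes {)}.
From V -> H H ]: add FIRST(H) = { - }.
V -> ] M contributes {]}.
Union: FIRST(V) = { ), -, ] }.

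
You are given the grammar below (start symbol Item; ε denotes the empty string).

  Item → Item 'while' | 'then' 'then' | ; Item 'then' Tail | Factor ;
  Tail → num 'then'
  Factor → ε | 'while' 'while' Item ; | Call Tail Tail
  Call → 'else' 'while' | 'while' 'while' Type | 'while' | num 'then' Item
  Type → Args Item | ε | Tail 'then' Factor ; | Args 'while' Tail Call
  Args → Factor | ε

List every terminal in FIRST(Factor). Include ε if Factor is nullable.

Factor → ε contributes ε.
Factor → 'while' 'while' Item ; contributes {'while'}.
From Factor → Call Tail Tail: add FIRST(Call) = { 'else', 'while', num }.
Union: FIRST(Factor) = { 'else', 'while', num, ε }.

{ 'else', 'while', num, ε }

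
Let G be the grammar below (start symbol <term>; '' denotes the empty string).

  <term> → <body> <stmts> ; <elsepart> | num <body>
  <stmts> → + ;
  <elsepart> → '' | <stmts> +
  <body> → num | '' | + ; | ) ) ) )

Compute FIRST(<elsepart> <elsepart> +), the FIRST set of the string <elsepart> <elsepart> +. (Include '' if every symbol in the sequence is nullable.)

{ + }

Add FIRST(<elsepart>)\{''} = { + }; <elsepart> is nullable, continue.
Add FIRST(<elsepart>)\{''} = { + }; <elsepart> is nullable, continue.
+ is a terminal; add {+} and stop.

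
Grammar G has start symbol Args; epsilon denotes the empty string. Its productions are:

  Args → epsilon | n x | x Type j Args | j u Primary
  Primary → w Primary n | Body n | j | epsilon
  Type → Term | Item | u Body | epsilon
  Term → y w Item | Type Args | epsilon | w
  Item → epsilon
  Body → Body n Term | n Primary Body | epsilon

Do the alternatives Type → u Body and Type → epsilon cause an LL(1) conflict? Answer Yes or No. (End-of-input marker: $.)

No

FIRST(u Body) = { u } and FIRST(epsilon) = { epsilon }.
The second is nullable but FOLLOW(Type) = { j, n, x } is disjoint from FIRST of the first.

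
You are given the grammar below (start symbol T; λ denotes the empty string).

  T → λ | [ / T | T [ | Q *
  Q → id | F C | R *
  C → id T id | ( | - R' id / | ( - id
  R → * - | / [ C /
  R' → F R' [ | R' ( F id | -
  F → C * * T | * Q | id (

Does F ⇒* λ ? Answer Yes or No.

No

Nullable nonterminals: T.
No production of F has an RHS whose symbols are all nullable, so F is not nullable.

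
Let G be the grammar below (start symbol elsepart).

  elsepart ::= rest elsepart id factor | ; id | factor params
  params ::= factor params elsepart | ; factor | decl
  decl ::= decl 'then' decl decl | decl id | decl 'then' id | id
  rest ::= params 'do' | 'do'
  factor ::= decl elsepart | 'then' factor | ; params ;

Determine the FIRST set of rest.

From rest ::= params 'do': add FIRST(params) = { 'then', ;, id }.
rest ::= 'do' contributes {'do'}.
Union: FIRST(rest) = { 'do', 'then', ;, id }.

{ 'do', 'then', ;, id }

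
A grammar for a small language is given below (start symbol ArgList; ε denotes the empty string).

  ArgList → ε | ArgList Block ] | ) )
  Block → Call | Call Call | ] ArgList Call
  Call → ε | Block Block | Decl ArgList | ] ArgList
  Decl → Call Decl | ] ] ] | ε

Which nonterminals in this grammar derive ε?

{ ArgList, Block, Call, Decl }

Directly nullable (have an ε-production): ArgList, Call, Decl.
Block → Call with every symbol nullable, so Block is nullable.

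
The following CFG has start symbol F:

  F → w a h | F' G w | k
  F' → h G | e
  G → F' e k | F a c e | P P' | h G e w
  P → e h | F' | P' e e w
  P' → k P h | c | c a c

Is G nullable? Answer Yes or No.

No nonterminal in this grammar is nullable.
No production of G has an RHS whose symbols are all nullable, so G is not nullable.

No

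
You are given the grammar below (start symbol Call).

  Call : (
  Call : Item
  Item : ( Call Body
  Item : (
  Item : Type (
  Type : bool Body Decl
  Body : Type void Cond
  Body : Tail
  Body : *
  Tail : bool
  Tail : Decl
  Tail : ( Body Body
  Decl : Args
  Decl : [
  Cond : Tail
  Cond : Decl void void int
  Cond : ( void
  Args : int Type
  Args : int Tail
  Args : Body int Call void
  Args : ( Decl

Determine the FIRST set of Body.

From Body : Type void Cond: add FIRST(Type) = { bool }.
From Body : Tail: add FIRST(Tail) = { (, *, [, bool, int }.
Body : * contributes {*}.
Union: FIRST(Body) = { (, *, [, bool, int }.

{ (, *, [, bool, int }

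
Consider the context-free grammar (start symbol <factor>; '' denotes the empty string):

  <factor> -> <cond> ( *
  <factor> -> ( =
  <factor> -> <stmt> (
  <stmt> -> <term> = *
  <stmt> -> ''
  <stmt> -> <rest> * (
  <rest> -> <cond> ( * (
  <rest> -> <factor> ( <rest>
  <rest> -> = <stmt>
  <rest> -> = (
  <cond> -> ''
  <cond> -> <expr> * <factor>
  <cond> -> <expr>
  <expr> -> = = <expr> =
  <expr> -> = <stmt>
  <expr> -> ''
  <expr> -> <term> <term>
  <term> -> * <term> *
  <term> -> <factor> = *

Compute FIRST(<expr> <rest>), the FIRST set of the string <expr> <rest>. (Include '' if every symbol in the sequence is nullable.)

Add FIRST(<expr>)\{''} = { (, *, = }; <expr> is nullable, continue.
Add FIRST(<rest>) = { (, *, = }; <rest> is not nullable, stop.

{ (, *, = }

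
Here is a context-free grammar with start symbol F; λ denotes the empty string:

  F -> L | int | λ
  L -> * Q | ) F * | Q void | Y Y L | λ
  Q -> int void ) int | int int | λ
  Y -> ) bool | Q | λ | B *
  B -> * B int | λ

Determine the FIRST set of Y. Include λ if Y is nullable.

{ ), *, int, λ }

Y -> ) bool contributes {)}.
From Y -> Q: add FIRST(Q) = { int, λ } (including λ since Q is nullable).
Y -> λ contributes λ.
From Y -> B *: B nullable, take FIRST(B) ∪ {*} = { * }.
Union: FIRST(Y) = { ), *, int, λ }.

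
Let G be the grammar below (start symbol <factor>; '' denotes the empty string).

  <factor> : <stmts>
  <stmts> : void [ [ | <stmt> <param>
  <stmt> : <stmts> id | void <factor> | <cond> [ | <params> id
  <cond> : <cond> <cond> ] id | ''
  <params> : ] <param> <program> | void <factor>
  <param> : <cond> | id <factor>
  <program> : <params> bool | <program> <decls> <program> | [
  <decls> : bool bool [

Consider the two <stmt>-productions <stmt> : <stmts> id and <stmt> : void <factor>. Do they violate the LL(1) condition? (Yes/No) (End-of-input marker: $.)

FIRST(<stmts> id) = { [, ], void } and FIRST(void <factor>) = { void }.
Both contain void, so the two alternatives are not disjoint — LL(1) conflict.

Yes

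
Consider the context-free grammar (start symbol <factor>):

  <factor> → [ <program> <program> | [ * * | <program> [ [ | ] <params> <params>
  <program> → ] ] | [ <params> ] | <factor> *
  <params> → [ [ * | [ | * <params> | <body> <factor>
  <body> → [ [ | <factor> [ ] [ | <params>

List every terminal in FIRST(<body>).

{ *, [, ] }

<body> → [ [ contributes {[}.
From <body> → <factor> [ ] [: add FIRST(<factor>) = { [, ] }.
From <body> → <params>: add FIRST(<params>) = { *, [, ] }.
Union: FIRST(<body>) = { *, [, ] }.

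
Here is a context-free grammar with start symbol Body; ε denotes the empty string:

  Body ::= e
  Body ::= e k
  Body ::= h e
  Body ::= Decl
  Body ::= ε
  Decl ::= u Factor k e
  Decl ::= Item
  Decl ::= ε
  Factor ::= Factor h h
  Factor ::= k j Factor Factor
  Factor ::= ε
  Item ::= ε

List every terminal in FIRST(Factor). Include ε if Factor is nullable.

{ h, k, ε }

From Factor ::= Factor h h: Factor nullable, take FIRST(Factor) ∪ {h} = { h, k }.
Factor ::= k j Factor Factor contributes {k}.
Factor ::= ε contributes ε.
Union: FIRST(Factor) = { h, k, ε }.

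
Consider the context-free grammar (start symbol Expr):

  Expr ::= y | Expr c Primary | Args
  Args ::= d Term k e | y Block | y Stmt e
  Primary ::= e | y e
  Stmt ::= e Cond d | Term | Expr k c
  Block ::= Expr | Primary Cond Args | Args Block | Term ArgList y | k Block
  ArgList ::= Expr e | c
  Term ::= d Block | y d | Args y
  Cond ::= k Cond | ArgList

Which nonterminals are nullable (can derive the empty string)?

{ } (none)

No nonterminal has an empty production or an RHS whose symbols are all nullable.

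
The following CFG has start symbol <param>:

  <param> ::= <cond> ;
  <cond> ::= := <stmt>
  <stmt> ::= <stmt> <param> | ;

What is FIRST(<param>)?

From <param> ::= <cond> ;: add FIRST(<cond>) = { := }.
Union: FIRST(<param>) = { := }.

{ := }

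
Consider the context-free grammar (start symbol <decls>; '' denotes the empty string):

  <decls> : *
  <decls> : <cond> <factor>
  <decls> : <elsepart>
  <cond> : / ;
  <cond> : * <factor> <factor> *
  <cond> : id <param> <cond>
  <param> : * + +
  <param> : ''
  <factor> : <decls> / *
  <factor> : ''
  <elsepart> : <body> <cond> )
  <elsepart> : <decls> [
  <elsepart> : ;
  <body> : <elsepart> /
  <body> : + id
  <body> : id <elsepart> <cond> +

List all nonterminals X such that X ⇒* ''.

{ <factor>, <param> }

Directly nullable (have an ''-production): <param>, <factor>.
No other nonterminal has a production whose RHS symbols are all nullable.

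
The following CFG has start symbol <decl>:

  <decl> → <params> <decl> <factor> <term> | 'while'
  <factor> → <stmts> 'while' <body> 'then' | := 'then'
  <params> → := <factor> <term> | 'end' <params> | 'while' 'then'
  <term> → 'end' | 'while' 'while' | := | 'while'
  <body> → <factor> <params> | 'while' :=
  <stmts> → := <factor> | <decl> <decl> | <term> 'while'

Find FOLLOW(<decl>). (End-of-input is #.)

<decl> is the start symbol, so # ∈ FOLLOW(<decl>).
In <decl> → <params> <decl> <factor> <term>: add FIRST(<factor> <term>) = { 'end', 'while', := }.
In <stmts> → <decl> <decl>: add FIRST(<decl>) = { 'end', 'while', := }.
In <stmts> → <decl> <decl>: <decl> is at the end, add FOLLOW(<stmts>) = { 'while' }.
Union: FOLLOW(<decl>) = { #, 'end', 'while', := }.

{ #, 'end', 'while', := }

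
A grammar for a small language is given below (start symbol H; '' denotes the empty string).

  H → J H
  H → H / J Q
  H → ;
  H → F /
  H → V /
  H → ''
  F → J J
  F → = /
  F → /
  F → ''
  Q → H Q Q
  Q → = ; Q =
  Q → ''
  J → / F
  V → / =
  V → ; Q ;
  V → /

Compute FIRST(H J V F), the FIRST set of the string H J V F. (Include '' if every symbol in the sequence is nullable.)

{ /, ;, = }

Add FIRST(H)\{''} = { /, ;, = }; H is nullable, continue.
Add FIRST(J) = { / }; J is not nullable, stop.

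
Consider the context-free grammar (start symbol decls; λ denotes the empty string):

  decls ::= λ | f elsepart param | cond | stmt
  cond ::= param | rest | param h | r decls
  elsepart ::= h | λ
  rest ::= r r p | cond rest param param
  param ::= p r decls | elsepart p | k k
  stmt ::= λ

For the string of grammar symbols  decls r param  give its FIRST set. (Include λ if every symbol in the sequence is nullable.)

{ f, h, k, p, r }

Add FIRST(decls)\{λ} = { f, h, k, p, r }; decls is nullable, continue.
r is a terminal; add {r} and stop.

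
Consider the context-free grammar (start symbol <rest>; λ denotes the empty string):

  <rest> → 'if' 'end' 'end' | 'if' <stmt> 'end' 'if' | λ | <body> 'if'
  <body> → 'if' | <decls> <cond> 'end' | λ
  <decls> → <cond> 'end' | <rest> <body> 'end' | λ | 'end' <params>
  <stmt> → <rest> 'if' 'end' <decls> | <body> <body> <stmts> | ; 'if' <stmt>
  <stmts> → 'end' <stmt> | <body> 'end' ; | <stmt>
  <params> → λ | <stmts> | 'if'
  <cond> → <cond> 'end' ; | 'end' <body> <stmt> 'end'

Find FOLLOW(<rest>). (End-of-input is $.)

<rest> is the start symbol, so $ ∈ FOLLOW(<rest>).
In <decls> → <rest> <body> 'end': add FIRST(<body> 'end') = { 'end', 'if' }.
In <stmt> → <rest> 'if' 'end' <decls>: add FIRST('if' 'end' <decls>) = { 'if' }.
Union: FOLLOW(<rest>) = { $, 'end', 'if' }.

{ $, 'end', 'if' }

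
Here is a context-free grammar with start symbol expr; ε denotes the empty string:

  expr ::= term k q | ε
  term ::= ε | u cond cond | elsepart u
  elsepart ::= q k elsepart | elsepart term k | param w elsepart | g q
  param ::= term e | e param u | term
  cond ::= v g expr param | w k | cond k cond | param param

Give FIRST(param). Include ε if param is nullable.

{ e, g, q, u, w, ε }

From param ::= term e: term nullable, take FIRST(term) ∪ {e} = { e, g, q, u, w }.
param ::= e param u contributes {e}.
From param ::= term: add FIRST(term) = { e, g, q, u, w, ε } (including ε since term is nullable).
Union: FIRST(param) = { e, g, q, u, w, ε }.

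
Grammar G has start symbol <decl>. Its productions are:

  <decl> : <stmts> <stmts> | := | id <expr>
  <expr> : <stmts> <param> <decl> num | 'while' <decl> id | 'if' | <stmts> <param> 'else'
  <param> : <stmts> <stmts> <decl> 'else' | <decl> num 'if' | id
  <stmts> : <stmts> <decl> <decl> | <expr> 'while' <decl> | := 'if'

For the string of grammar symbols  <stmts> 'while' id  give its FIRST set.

Add FIRST(<stmts>) = { 'if', 'while', := }; <stmts> is not nullable, stop.

{ 'if', 'while', := }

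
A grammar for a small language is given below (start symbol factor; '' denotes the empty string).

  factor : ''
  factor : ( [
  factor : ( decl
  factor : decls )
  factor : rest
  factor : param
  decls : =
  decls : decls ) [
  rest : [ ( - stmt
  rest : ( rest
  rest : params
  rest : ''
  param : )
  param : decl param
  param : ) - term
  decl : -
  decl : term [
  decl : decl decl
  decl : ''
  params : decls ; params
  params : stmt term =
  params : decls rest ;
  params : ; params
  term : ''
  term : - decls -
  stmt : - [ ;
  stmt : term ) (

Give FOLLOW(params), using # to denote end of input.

In rest : params: params is at the end, add FOLLOW(rest) = { #, ; }.
In params : decls ; params: params is at the end, add FOLLOW(params) = { #, ; }.
In params : ; params: params is at the end, add FOLLOW(params) = { #, ; }.
Union: FOLLOW(params) = { #, ; }.

{ #, ; }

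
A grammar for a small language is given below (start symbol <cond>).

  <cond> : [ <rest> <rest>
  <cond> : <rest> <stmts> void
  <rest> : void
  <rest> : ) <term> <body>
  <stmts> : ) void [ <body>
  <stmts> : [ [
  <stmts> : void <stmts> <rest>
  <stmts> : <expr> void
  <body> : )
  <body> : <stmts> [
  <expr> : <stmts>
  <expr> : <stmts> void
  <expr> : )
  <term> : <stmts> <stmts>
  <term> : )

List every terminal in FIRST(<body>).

{ ), [, void }

<body> : ) contributes {)}.
From <body> : <stmts> [: add FIRST(<stmts>) = { ), [, void }.
Union: FIRST(<body>) = { ), [, void }.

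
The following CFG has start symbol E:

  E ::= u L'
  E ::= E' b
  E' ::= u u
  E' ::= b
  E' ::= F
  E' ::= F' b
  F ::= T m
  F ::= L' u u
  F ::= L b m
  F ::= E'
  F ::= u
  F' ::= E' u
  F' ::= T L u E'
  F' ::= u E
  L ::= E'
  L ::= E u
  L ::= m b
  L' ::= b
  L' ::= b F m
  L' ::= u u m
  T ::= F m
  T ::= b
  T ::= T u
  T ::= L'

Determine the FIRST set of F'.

From F' ::= E' u: add FIRST(E') = { b, m, u }.
From F' ::= T L u E': add FIRST(T) = { b, m, u }.
F' ::= u E contributes {u}.
Union: FIRST(F') = { b, m, u }.

{ b, m, u }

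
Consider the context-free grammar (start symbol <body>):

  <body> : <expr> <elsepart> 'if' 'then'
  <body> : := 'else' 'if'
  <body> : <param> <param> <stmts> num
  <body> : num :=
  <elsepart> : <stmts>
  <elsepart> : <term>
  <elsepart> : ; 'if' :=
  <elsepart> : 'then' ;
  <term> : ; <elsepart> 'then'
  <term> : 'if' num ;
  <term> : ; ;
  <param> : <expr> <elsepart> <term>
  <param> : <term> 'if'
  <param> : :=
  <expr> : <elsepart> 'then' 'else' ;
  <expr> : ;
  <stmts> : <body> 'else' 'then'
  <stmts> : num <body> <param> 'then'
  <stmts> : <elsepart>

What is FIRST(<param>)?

{ 'if', 'then', :=, ;, num }

From <param> : <expr> <elsepart> <term>: add FIRST(<expr>) = { 'if', 'then', :=, ;, num }.
From <param> : <term> 'if': add FIRST(<term>) = { 'if', ; }.
<param> : := contributes {:=}.
Union: FIRST(<param>) = { 'if', 'then', :=, ;, num }.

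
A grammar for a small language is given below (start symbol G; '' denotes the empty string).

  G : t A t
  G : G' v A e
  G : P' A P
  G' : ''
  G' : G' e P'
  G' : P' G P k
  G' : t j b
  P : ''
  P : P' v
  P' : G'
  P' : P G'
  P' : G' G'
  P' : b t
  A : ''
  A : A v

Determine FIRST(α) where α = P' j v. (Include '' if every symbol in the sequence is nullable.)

{ b, e, j, k, t, v }

Add FIRST(P')\{''} = { b, e, k, t, v }; P' is nullable, continue.
j is a terminal; add {j} and stop.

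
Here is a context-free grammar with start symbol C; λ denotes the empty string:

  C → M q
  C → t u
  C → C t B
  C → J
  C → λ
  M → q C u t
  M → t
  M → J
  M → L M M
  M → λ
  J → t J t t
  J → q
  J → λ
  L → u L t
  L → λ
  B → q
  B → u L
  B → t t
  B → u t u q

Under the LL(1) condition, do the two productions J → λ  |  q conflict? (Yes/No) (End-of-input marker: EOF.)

FIRST(λ) = { λ } and FIRST(q) = { q }.
The first alternative is nullable and FOLLOW(J) = { EOF, q, t, u } shares q with FIRST of the second — conflict.

Yes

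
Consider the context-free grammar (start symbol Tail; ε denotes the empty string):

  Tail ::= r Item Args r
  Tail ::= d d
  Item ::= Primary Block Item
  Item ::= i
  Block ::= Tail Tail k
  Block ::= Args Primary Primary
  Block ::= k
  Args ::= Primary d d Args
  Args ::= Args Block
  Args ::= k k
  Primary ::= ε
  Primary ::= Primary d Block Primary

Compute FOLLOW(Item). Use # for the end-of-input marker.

In Tail ::= r Item Args r: add FIRST(Args r) = { d, k }.
In Item ::= Primary Block Item: Item is at the end, add FOLLOW(Item) = { d, k }.
Union: FOLLOW(Item) = { d, k }.

{ d, k }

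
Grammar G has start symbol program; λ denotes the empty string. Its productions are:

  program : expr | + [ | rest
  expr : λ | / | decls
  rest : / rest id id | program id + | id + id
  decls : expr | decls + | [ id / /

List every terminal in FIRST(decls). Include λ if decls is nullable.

{ +, /, [, λ }

From decls : expr: add FIRST(expr) = { +, /, [, λ } (including λ since expr is nullable).
From decls : decls +: decls nullable, take FIRST(decls) ∪ {+} = { +, /, [ }.
decls : [ id / / contributes {[}.
Union: FIRST(decls) = { +, /, [, λ }.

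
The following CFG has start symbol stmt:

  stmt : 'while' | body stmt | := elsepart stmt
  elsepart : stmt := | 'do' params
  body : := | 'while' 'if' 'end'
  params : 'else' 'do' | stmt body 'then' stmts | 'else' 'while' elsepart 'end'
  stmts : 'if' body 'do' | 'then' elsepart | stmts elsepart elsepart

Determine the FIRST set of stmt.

stmt : 'while' contributes {'while'}.
From stmt : body stmt: add FIRST(body) = { 'while', := }.
stmt : := elsepart stmt contributes {:=}.
Union: FIRST(stmt) = { 'while', := }.

{ 'while', := }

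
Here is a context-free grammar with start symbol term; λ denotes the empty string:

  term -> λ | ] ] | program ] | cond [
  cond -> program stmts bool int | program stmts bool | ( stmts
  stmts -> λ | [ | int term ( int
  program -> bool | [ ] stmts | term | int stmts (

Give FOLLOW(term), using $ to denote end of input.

term is the start symbol, so $ ∈ FOLLOW(term).
In stmts -> int term ( int: add FIRST(( int) = { ( }.
In program -> term: term is at the end, add FOLLOW(program) = { [, ], bool, int }.
Union: FOLLOW(term) = { $, (, [, ], bool, int }.

{ $, (, [, ], bool, int }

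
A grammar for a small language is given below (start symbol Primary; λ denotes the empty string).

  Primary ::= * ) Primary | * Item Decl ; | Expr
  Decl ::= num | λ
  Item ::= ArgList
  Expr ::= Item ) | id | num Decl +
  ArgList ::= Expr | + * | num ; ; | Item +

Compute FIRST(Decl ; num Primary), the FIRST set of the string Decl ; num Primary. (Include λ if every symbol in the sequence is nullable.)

{ ;, num }

Add FIRST(Decl)\{λ} = { num }; Decl is nullable, continue.
; is a terminal; add {;} and stop.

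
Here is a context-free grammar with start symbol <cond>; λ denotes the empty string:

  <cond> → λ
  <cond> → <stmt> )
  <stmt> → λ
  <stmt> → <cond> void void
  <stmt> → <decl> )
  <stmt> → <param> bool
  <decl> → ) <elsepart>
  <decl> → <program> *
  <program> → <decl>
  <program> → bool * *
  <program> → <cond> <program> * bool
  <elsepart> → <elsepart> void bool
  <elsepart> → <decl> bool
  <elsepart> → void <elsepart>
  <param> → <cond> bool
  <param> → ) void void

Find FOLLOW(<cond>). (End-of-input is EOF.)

{ EOF, ), bool, void }

<cond> is the start symbol, so EOF ∈ FOLLOW(<cond>).
In <stmt> → <cond> void void: add FIRST(void void) = { void }.
In <program> → <cond> <program> * bool: add FIRST(<program> * bool) = { ), bool, void }.
In <param> → <cond> bool: add FIRST(bool) = { bool }.
Union: FOLLOW(<cond>) = { EOF, ), bool, void }.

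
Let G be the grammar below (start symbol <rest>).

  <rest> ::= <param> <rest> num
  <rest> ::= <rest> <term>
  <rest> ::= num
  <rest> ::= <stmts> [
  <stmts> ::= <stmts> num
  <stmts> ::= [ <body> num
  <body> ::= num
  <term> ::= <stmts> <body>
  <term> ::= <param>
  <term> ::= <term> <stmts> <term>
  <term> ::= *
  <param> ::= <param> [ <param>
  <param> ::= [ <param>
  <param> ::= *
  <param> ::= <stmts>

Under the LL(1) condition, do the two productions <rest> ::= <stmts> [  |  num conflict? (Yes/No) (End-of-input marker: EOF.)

No

FIRST(<stmts> [) = { [ } and FIRST(num) = { num }.
The FIRST sets are disjoint and neither alternative is nullable — no conflict.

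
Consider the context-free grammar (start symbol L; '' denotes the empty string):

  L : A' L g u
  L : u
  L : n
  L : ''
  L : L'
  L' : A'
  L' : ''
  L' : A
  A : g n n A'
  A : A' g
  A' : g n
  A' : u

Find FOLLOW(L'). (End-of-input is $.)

In L : L': L' is at the end, add FOLLOW(L) = { $, g }.
Union: FOLLOW(L') = { $, g }.

{ $, g }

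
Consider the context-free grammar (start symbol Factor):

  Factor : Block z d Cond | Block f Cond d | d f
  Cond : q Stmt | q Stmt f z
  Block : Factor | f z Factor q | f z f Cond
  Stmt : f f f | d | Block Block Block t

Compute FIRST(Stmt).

{ d, f }

Stmt : f f f contributes {f}.
Stmt : d contributes {d}.
From Stmt : Block Block Block t: add FIRST(Block) = { d, f }.
Union: FIRST(Stmt) = { d, f }.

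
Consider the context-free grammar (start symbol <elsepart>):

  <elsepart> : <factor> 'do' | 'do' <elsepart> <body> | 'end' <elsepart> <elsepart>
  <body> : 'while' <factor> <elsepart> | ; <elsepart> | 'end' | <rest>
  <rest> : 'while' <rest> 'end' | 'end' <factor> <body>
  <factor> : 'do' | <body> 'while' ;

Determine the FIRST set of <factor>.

<factor> : 'do' contributes {'do'}.
From <factor> : <body> 'while' ;: add FIRST(<body>) = { 'end', 'while', ; }.
Union: FIRST(<factor>) = { 'do', 'end', 'while', ; }.

{ 'do', 'end', 'while', ; }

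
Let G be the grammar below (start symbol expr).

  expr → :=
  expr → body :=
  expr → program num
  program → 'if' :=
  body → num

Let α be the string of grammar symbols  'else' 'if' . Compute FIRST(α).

{ 'else' }

'else' is a terminal; add {'else'} and stop.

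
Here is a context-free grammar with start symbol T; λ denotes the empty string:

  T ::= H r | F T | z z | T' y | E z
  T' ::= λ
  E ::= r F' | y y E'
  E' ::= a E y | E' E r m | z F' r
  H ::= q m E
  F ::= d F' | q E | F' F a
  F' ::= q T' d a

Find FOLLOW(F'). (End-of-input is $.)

{ a, d, q, r, y, z }

In E ::= r F': F' is at the end, add FOLLOW(E) = { a, d, q, r, y, z }.
In E' ::= z F' r: add FIRST(r) = { r }.
In F ::= d F': F' is at the end, add FOLLOW(F) = { a, d, q, r, y, z }.
In F ::= F' F a: add FIRST(F a) = { d, q }.
Union: FOLLOW(F') = { a, d, q, r, y, z }.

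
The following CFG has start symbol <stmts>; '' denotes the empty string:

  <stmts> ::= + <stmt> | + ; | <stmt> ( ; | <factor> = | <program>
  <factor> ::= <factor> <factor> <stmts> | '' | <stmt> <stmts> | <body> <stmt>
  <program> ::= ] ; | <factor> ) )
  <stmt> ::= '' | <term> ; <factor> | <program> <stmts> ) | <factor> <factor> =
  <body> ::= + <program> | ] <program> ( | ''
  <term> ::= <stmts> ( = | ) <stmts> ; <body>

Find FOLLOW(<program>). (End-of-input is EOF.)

In <stmts> ::= <program>: <program> is at the end, add FOLLOW(<stmts>) = { EOF, (, ), +, ;, =, ] }.
In <stmt> ::= <program> <stmts> ): add FIRST(<stmts> )) = { (, ), +, =, ] }.
In <body> ::= + <program>: <program> is at the end, add FOLLOW(<body>) = { EOF, (, ), +, ;, =, ] }.
In <body> ::= ] <program> (: add FIRST(() = { ( }.
Union: FOLLOW(<program>) = { EOF, (, ), +, ;, =, ] }.

{ EOF, (, ), +, ;, =, ] }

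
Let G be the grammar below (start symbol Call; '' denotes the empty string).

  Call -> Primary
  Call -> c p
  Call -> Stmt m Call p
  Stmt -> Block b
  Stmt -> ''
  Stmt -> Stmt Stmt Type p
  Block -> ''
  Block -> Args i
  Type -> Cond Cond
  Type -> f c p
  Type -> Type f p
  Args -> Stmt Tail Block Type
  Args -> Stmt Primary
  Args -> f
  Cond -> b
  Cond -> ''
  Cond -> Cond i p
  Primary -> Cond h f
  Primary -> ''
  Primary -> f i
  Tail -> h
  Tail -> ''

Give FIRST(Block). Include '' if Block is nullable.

Block -> '' contributes ''.
From Block -> Args i: Args nullable, take FIRST(Args) ∪ {i} = { b, f, h, i, p }.
Union: FIRST(Block) = { b, f, h, i, p, '' }.

{ b, f, h, i, p, '' }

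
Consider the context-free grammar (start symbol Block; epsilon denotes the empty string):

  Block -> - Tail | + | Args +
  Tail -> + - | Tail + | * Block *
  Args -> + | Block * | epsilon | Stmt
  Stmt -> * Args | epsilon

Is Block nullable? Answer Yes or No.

No

Nullable nonterminals: Args, Stmt.
No production of Block has an RHS whose symbols are all nullable, so Block is not nullable.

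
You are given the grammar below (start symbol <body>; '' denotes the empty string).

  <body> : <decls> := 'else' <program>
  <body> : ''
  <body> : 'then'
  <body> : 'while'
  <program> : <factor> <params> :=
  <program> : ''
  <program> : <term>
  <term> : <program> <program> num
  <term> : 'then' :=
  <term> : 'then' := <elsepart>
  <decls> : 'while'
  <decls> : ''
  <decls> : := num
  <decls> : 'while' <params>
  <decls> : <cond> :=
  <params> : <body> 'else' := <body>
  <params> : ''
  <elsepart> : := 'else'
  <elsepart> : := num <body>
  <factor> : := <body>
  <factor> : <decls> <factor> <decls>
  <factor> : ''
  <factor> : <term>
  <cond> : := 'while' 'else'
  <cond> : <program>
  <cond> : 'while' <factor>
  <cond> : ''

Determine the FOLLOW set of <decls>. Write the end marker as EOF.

{ 'else', 'then', 'while', :=, num }

In <body> : <decls> := 'else' <program>: add FIRST(:= 'else' <program>) = { := }.
In <factor> : <decls> <factor> <decls>: add FIRST(<factor> <decls>)\{''} = { 'else', 'then', 'while', :=, num }.
  Since <factor> <decls> is nullable, also add FOLLOW(<factor>) = { 'else', 'then', 'while', :=, num }.
In <factor> : <decls> <factor> <decls>: <decls> is at the end, add FOLLOW(<factor>) = { 'else', 'then', 'while', :=, num }.
Union: FOLLOW(<decls>) = { 'else', 'then', 'while', :=, num }.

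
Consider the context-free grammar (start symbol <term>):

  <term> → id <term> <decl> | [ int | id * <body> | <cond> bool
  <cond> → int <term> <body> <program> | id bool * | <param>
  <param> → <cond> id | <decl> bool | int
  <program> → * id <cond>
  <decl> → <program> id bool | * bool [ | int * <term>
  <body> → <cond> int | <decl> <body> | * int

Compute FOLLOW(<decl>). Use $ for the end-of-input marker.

{ $, *, bool, id, int }

In <term> → id <term> <decl>: <decl> is at the end, add FOLLOW(<term>) = { $, *, bool, id, int }.
In <param> → <decl> bool: add FIRST(bool) = { bool }.
In <body> → <decl> <body>: add FIRST(<body>) = { *, id, int }.
Union: FOLLOW(<decl>) = { $, *, bool, id, int }.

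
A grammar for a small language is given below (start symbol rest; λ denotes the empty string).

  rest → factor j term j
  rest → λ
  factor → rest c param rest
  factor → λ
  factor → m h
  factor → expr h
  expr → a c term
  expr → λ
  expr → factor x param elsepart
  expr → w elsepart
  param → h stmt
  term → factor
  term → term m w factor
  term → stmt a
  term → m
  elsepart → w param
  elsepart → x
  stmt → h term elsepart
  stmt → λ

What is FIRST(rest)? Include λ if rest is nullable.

{ a, c, h, j, m, w, x, λ }

From rest → factor j term j: factor nullable, take FIRST(factor) ∪ {j} = { a, c, h, j, m, w, x }.
rest → λ contributes λ.
Union: FIRST(rest) = { a, c, h, j, m, w, x, λ }.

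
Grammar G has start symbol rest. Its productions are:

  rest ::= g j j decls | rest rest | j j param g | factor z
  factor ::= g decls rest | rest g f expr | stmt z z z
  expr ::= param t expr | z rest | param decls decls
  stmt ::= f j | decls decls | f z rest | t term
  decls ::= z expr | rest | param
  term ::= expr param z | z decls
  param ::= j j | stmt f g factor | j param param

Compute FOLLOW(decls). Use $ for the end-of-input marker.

In rest ::= g j j decls: decls is at the end, add FOLLOW(rest) = { $, f, g, j, t, z }.
In factor ::= g decls rest: add FIRST(rest) = { f, g, j, t, z }.
In expr ::= param decls decls: add FIRST(decls) = { f, g, j, t, z }.
In expr ::= param decls decls: decls is at the end, add FOLLOW(expr) = { $, f, g, j, t, z }.
In stmt ::= decls decls: add FIRST(decls) = { f, g, j, t, z }.
In stmt ::= decls decls: decls is at the end, add FOLLOW(stmt) = { f, z }.
In term ::= z decls: decls is at the end, add FOLLOW(term) = { f, z }.
Union: FOLLOW(decls) = { $, f, g, j, t, z }.

{ $, f, g, j, t, z }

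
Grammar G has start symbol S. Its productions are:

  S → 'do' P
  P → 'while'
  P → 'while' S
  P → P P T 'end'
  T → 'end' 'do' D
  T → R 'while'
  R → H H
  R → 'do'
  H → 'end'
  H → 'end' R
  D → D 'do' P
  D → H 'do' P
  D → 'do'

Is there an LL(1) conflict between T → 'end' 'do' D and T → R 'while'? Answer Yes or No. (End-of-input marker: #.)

FIRST('end' 'do' D) = { 'end' } and FIRST(R 'while') = { 'do', 'end' }.
Both contain 'end', so the two alternatives are not disjoint — LL(1) conflict.

Yes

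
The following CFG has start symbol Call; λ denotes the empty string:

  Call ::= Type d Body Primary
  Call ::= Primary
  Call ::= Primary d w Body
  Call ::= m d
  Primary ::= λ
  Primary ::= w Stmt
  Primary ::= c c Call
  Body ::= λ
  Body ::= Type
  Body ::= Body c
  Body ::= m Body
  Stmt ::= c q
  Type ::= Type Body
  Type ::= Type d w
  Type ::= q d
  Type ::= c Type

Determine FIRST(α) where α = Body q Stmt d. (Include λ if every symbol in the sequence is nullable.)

Add FIRST(Body)\{λ} = { c, m, q }; Body is nullable, continue.
q is a terminal; add {q} and stop.

{ c, m, q }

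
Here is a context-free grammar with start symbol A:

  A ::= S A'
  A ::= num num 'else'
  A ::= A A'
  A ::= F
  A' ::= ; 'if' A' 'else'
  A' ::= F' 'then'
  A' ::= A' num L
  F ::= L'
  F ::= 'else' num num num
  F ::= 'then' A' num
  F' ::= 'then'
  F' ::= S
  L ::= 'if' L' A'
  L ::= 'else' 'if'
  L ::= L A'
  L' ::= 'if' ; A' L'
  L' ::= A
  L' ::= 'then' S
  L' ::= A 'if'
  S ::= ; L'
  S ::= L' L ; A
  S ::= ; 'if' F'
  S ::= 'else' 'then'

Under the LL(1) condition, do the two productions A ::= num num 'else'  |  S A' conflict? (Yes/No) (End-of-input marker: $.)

FIRST(num num 'else') = { num } and FIRST(S A') = { 'else', 'if', 'then', ;, num }.
Both contain num, so the two alternatives are not disjoint — LL(1) conflict.

Yes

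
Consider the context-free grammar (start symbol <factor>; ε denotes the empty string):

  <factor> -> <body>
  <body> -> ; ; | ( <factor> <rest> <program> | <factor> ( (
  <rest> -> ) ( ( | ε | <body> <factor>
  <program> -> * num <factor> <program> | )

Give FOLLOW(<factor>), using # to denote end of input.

<factor> is the start symbol, so # ∈ FOLLOW(<factor>).
In <body> -> ( <factor> <rest> <program>: add FIRST(<rest> <program>) = { (, ), *, ; }.
In <body> -> <factor> ( (: add FIRST(( () = { ( }.
In <rest> -> <body> <factor>: <factor> is at the end, add FOLLOW(<rest>) = { ), * }.
In <program> -> * num <factor> <program>: add FIRST(<program>) = { ), * }.
Union: FOLLOW(<factor>) = { #, (, ), *, ; }.

{ #, (, ), *, ; }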